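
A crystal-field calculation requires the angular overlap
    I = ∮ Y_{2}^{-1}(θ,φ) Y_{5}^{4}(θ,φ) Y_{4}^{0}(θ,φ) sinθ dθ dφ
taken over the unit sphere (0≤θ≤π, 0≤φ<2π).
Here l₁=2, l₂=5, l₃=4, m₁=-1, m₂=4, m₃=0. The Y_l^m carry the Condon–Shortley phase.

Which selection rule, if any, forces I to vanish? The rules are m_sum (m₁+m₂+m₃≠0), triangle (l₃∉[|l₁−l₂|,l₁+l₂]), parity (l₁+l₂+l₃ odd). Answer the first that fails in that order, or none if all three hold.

Σmᵢ = 3  ✗
l₃∈[|l₁−l₂|,l₁+l₂]=[3,7], have l₃=4
Σlᵢ = 11 ⇒ odd

m_sum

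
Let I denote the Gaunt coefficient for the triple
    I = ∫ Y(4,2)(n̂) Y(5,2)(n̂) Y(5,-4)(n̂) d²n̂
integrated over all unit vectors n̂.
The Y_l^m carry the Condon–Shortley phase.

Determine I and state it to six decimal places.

Rules hold: Σm=0, L=14 even, 1≤5≤9.
N = 9·11·11 = 1089
Δ = 4!·4!·6!/15! = 1/3153150
Racah Σ t=0..4: t=0:+1/69120 t=1:−1/1728 t=2:+1/576 t=3:−1/1728 t=4:+1/69120 = 7/11520
⇒ 3j(4 5 5; 0 0 0)² = 2/143, sgn -1
Racah Σ t=1..2: t=1:−1/25920 t=2:+1/11520 = 1/20736
⇒ 3j(4 5 5; 2 2 -4)² = 5/429, sgn -1
4πI² = N·(3j₀)²·(3jₘ)² = 30/169
I = +1·√(0.177515/4π) = 0.11885360

0.118854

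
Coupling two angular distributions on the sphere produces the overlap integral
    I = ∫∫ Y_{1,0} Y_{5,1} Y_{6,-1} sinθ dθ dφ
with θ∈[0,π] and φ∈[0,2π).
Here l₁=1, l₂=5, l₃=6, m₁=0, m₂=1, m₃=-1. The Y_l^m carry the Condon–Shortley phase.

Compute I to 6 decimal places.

Rules hold: Σm=0, L=12 even, 4≤6≤6.
N = 3·11·13 = 429
Δ = 0!·2!·10!/13! = 1/858
Racah Σ t=0..0: t=0:+1/14400 = 1/14400
⇒ 3j(1 5 6; 0 0 0)² = 6/143, sgn +1
Racah Σ t=0..0: t=0:+1/17280 = 1/17280
⇒ 3j(1 5 6; 0 1 -1)² = 35/858, sgn -1
4πI² = N·(3j₀)²·(3jₘ)² = 105/143
I = -1·√(0.734266/4π) = -0.24172507

-0.241725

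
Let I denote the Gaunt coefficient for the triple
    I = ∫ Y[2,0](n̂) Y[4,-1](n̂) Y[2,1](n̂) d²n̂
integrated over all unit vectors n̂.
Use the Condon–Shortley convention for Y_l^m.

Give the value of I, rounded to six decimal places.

-0.220728

m-sum 0 ✓  L=8 even ✓  2≤2≤6 ✓
Π(2lᵢ+1) = 5×9×5 = 225
triangle coeff Δ(2,4,2) = 1/630
Σ_t [2,2]: t=2:+1/16 = 1/16
(3j)²=2/35 [(2 4 2; 0 0 0)], sign=+1
Σ_t [2,2]: t=2:+1/24 = 1/24
(3j)²=1/21 [(2 4 2; 0 -1 1)], sign=-1
⇒ 4πI² = 30/49
I = (-1)√(30/49/(4π)) = -0.22072812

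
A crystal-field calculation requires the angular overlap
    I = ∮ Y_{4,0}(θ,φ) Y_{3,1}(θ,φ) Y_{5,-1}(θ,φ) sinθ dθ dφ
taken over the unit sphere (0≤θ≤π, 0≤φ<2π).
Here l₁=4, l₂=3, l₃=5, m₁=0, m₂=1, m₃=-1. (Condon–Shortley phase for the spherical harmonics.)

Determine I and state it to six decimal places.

-0.086020

Rules hold: Σm=0, L=12 even, 1≤5≤7.
N = 9·7·11 = 693
Δ = 2!·6!·4!/13! = 1/180180
Racah Σ t=0..2: t=0:+1/576 t=1:−1/144 t=2:+1/576 = -1/288
⇒ 3j(4 3 5; 0 0 0)² = 20/1001, sgn +1
Racah Σ t=0..2: t=0:+1/2304 t=1:−1/216 t=2:+1/384 = -11/6912
⇒ 3j(4 3 5; 0 1 -1)² = 11/1638, sgn -1
4πI² = N·(3j₀)²·(3jₘ)² = 110/1183
I = -1·√(0.0929839/4π) = -0.08601992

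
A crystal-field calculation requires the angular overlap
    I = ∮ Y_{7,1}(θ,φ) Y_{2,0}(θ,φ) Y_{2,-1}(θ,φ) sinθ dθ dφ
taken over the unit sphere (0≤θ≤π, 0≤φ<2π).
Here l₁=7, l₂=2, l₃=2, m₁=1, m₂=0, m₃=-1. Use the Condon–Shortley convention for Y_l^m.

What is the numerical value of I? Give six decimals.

0.000000

triangle: need 5≤l₃≤9, have 2; I=0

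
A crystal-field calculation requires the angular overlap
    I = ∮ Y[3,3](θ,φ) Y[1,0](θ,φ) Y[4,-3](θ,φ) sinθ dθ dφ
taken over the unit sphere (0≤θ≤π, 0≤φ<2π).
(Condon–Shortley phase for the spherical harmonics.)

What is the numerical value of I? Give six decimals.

Checks pass: Σm=0; 8 even; l₃=4∈[2,4].
(2·3+1)(2·1+1)(2·4+1) = 189
Δ: 0! 6! 2! / 9! → 1/252
sum: t=0:+1/36 = 1/36
3j²(3 1 4; 0 0 0) = Δ·Π!·Σ² = 4/63  (sign +1)
sum: t=0:+1/720 = 1/720
3j²(3 1 4; 3 0 -3) = Δ·Π!·Σ² = 1/36  (sign -1)
combine: 4πI² = 189·4/63·1/36 = 1/3
take √, sign -1: I = -0.16286750

-0.162868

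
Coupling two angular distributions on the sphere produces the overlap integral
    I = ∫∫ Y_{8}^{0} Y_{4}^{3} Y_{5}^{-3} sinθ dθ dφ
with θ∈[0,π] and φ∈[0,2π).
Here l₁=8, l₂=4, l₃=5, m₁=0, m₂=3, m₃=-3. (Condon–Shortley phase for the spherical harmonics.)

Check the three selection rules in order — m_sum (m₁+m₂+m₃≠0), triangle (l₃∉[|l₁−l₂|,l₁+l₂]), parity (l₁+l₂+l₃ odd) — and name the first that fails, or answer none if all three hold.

parity

m₁+m₂+m₃ = 0 + 3 − 3 = 0  ✓
triangle: |8−4|=4 ≤ l₃=5 ≤ 8+4=12  ✓
parity: l₁+l₂+l₃ = 17 is odd  ✗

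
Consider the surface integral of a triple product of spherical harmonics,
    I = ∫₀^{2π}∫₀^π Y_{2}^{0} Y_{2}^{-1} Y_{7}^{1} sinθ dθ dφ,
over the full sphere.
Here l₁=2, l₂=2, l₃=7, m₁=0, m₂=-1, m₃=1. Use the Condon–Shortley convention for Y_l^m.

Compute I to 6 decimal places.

|2−2|≤7≤2+2 violated ⇒ I = 0

0.000000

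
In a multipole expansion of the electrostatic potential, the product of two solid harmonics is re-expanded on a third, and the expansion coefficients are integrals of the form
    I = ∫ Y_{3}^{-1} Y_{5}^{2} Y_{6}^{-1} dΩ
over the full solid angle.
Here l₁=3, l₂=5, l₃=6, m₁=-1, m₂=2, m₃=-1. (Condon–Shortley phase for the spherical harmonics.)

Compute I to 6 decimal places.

0.080575

Rules hold: Σm=0, L=14 even, 2≤6≤8.
N = 7·11·13 = 1001
Δ = 2!·4!·8!/15! = 1/675675
Racah Σ t=0..2: t=0:+1/8640 t=1:−1/2304 t=2:+1/8640 = -7/34560
⇒ 3j(3 5 6; 0 0 0)² = 7/429, sgn -1
Racah Σ t=0..2: t=0:+1/241920 t=1:−1/8640 t=2:+1/5760 = 1/16128
⇒ 3j(3 5 6; -1 2 -1)² = 5/1001, sgn -1
4πI² = N·(3j₀)²·(3jₘ)² = 35/429
I = +1·√(0.0815851/4π) = 0.08057502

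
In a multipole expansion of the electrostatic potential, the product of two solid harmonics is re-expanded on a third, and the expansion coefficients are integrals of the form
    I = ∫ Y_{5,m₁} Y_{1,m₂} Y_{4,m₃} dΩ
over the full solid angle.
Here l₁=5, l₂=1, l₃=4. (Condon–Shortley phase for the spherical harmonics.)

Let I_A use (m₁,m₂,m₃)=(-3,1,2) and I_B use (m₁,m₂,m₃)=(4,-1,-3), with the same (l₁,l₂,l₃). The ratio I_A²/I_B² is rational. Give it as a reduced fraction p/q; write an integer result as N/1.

7/9

Same 5,1,4: normalisation and zero-m 3j drop out of the ratio.
A: Δ: 2! 8! 0! / 11! → 1/495; sum: t=2:+1/2880 = 1/2880; 3j²(5 1 4; -3 1 2) = Δ·Π!·Σ² = 28/495  (sign +1)
B: Δ: 2! 8! 0! / 11! → 1/495; sum: t=0:+1/10080 = 1/10080; 3j²(5 1 4; 4 -1 -3) = Δ·Π!·Σ² = 4/55  (sign -1)
I_A²/I_B² = (28/495)/(4/55) = 7/9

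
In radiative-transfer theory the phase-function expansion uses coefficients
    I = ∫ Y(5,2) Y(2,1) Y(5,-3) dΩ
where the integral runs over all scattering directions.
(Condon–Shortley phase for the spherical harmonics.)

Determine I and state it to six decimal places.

Rules hold: Σm=0, L=12 even, 3≤5≤7.
N = 11·5·11 = 605
Δ = 2!·8!·2!/13! = 1/38610
Racah Σ t=0..2: t=0:+1/2880 t=1:−1/576 t=2:+1/2880 = -1/960
⇒ 3j(5 2 5; 0 0 0)² = 10/429, sgn +1
Racah Σ t=1..2: t=1:−1/2880 t=2:+1/10080 = -1/4032
⇒ 3j(5 2 5; 2 1 -3)² = 10/429, sgn -1
4πI² = N·(3j₀)²·(3jₘ)² = 500/1521
I = -1·√(0.328731/4π) = -0.16173926

-0.161739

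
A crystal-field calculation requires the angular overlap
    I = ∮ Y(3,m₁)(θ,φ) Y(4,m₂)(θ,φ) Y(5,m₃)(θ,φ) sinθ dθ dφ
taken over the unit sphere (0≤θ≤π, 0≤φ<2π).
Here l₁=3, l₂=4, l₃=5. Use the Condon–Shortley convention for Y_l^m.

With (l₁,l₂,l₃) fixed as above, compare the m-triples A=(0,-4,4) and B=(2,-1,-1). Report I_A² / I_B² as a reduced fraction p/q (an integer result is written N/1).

7056/3125

Shared (l₁,l₂,l₃)=(3,4,5): N and (l;000)² cancel in I_A²/I_B².
A: Δ = 2!·4!·6!/13! = 1/180180; Racah Σ t=0..0: t=0:+1/8640 = 1/8640; ⇒ 3j(3 4 5; 0 -4 4)² = 28/715, sgn -1
B: Δ = 2!·4!·6!/13! = 1/180180; Racah Σ t=0..1: t=0:+1/432 t=1:−1/1152 = 5/3456; ⇒ 3j(3 4 5; 2 -1 -1)² = 625/36036, sgn +1
I_A²/I_B² = (28/715)/(625/36036) = 7056/3125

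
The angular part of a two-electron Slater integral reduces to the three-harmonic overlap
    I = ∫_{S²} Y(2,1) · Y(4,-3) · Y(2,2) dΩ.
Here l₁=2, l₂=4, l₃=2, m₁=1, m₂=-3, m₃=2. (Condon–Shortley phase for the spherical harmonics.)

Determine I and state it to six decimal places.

m-sum 0 ✓  L=8 even ✓  2≤2≤6 ✓
Π(2lᵢ+1) = 5×9×5 = 225
triangle coeff Δ(2,4,2) = 1/630
Σ_t [2,2]: t=2:+1/16 = 1/16
(3j)²=2/35 [(2 4 2; 0 0 0)], sign=+1
Σ_t [1,1]: t=1:−1/144 = -1/144
(3j)²=1/18 [(2 4 2; 1 -3 2)], sign=-1
⇒ 4πI² = 5/7
I = (-1)√(5/7/(4π)) = -0.23841361

-0.238414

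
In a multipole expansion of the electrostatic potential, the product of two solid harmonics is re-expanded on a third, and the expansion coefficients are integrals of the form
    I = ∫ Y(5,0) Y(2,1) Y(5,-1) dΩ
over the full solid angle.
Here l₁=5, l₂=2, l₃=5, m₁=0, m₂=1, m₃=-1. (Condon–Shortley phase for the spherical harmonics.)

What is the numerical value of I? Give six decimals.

m-sum 0 ✓  L=12 even ✓  3≤5≤7 ✓
Π(2lᵢ+1) = 11×5×11 = 605
triangle coeff Δ(5,2,5) = 1/38610
Σ_t [0,2]: t=0:+1/2880 t=1:−1/576 t=2:+1/2880 = -1/960
(3j)²=10/429 [(5 2 5; 0 0 0)], sign=+1
Σ_t [1,2]: t=1:−1/1152 t=2:+1/1440 = -1/5760
(3j)²=1/858 [(5 2 5; 0 1 -1)], sign=-1
⇒ 4πI² = 25/1521
I = (-1)√(25/1521/(4π)) = -0.03616600

-0.036166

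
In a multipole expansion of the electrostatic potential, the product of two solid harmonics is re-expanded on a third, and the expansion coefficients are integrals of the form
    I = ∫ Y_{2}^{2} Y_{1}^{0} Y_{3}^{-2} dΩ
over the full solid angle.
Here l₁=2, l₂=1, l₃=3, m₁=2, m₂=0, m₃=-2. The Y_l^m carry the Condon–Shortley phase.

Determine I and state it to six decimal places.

m-sum 0 ✓  L=6 even ✓  1≤3≤3 ✓
Π(2lᵢ+1) = 5×3×7 = 105
triangle coeff Δ(2,1,3) = 1/105
Σ_t [0,0]: t=0:+1/4 = 1/4
(3j)²=3/35 [(2 1 3; 0 0 0)], sign=-1
Σ_t [0,0]: t=0:+1/24 = 1/24
(3j)²=1/21 [(2 1 3; 2 0 -2)], sign=-1
⇒ 4πI² = 3/7
I = (+1)√(3/7/(4π)) = 0.18467439

0.184674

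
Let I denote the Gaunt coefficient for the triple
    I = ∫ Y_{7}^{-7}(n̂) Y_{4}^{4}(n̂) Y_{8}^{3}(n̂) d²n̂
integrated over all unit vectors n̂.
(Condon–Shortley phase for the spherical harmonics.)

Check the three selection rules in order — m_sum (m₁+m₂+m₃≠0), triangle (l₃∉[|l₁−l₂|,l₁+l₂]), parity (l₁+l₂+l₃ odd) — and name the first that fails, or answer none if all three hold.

m₁+m₂+m₃ = -7 + 4 + 3 = 0  ✓
triangle: |7−4|=3 ≤ l₃=8 ≤ 7+4=11  ✓
parity: l₁+l₂+l₃ = 19 is odd  ✗

parity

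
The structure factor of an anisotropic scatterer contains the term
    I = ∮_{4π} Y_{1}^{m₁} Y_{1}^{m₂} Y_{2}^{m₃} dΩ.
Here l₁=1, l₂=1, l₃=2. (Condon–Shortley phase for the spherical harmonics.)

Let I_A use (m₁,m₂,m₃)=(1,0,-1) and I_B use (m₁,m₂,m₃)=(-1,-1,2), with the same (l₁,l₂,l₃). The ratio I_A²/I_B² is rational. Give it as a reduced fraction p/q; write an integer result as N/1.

Same 1,1,2: normalisation and zero-m 3j drop out of the ratio.
A: Δ: 0! 2! 2! / 5! → 1/30; sum: t=0:+1/2 = 1/2; 3j²(1 1 2; 1 0 -1) = Δ·Π!·Σ² = 1/10  (sign -1)
B: Δ: 0! 2! 2! / 5! → 1/30; sum: t=0:+1/4 = 1/4; 3j²(1 1 2; -1 -1 2) = Δ·Π!·Σ² = 1/5  (sign +1)
I_A²/I_B² = (1/10)/(1/5) = 1/2

1/2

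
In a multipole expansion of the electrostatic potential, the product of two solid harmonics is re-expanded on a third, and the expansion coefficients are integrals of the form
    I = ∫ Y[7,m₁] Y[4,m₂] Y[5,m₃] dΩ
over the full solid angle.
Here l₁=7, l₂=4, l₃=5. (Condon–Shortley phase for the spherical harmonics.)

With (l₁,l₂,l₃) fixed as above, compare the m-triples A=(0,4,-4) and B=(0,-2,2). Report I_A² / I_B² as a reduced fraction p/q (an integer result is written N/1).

21/256

Same 7,4,5: normalisation and zero-m 3j drop out of the ratio.
A: Δ: 6! 8! 2! / 17! → 1/6126120; sum: t=6:+1/7257600 = 1/7257600; 3j²(7 4 5; 0 4 -4) = Δ·Π!·Σ² = 14/12155  (sign -1)
B: Δ: 6! 8! 2! / 17! → 1/6126120; sum: t=0:+1/7257600 t=1:−1/172800 t=2:+1/69120 = 1/113400; 3j²(7 4 5; 0 -2 2) = Δ·Π!·Σ² = 512/36465  (sign -1)
I_A²/I_B² = (14/12155)/(512/36465) = 21/256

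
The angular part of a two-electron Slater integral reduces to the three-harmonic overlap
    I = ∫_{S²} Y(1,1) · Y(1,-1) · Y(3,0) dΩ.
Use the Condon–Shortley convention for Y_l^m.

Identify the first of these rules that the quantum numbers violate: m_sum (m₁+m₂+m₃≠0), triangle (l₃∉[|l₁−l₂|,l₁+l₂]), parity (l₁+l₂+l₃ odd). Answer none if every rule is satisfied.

m₁+m₂+m₃ = 1 − 1 + 0 = 0  ✓
triangle: |1−1|=0 ≤ l₃=3 ≤ 1+1=2  ✗
parity: l₁+l₂+l₃ = 5 is odd

triangle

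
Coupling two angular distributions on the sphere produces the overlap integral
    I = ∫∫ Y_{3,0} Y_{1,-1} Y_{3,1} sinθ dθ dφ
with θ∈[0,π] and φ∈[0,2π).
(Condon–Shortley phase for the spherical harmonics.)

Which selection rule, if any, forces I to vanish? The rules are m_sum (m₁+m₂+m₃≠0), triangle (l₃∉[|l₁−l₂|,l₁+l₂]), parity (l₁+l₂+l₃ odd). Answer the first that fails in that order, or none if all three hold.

parity

Σmᵢ = 0  ✓
l₃∈[|l₁−l₂|,l₁+l₂]=[2,4], have l₃=3  ✓
Σlᵢ = 7 ⇒ odd  ✗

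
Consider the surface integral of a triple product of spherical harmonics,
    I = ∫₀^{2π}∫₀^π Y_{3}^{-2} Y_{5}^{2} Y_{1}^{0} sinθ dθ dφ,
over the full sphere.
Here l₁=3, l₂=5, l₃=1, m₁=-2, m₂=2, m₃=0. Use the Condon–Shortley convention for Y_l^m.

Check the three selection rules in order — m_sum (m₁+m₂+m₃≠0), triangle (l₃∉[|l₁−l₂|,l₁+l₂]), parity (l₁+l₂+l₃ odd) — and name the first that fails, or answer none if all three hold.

triangle

Σmᵢ = 0  ✓
l₃∈[|l₁−l₂|,l₁+l₂]=[2,8], have l₃=1  ✗
Σlᵢ = 9 ⇒ odd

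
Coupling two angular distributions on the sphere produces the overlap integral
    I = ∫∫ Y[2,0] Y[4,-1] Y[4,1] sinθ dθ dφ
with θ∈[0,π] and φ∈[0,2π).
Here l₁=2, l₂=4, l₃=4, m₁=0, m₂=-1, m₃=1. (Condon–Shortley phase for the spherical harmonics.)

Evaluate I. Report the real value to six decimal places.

-0.139264

Checks pass: Σm=0; 10 even; l₃=4∈[2,6].
(2·2+1)(2·4+1)(2·4+1) = 405
Δ: 2! 2! 6! / 11! → 1/13860
sum: t=0:+1/192 t=1:−1/36 t=2:+1/192 = -5/288
3j²(2 4 4; 0 0 0) = Δ·Π!·Σ² = 20/693  (sign -1)
sum: t=0:+1/144 t=1:−1/48 t=2:+1/480 = -17/1440
3j²(2 4 4; 0 -1 1) = Δ·Π!·Σ² = 289/13860  (sign +1)
combine: 4πI² = 405·20/693·289/13860 = 1445/5929
take √, sign -1: I = -0.13926381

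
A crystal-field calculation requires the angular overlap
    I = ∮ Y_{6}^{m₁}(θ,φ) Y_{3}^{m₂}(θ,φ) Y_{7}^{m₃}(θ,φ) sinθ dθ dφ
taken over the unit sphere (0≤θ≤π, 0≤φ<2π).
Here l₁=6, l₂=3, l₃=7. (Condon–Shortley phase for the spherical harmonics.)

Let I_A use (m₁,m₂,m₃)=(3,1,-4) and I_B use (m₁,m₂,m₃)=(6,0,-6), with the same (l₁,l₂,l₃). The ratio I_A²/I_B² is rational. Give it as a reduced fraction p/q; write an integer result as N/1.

Shared (l₁,l₂,l₃)=(6,3,7): N and (l;000)² cancel in I_A²/I_B².
A: Δ = 2!·10!·4!/17! = 1/2042040; Racah Σ t=0..2: t=0:+1/1451520 t=1:−1/483840 t=2:+1/2903040 = -1/967680; ⇒ 3j(6 3 7; 3 1 -4)² = 81/6188, sgn +1
B: Δ = 2!·10!·4!/17! = 1/2042040; Racah Σ t=0..0: t=0:+1/43545600 = 1/43545600; ⇒ 3j(6 3 7; 6 0 -6)² = 33/1190, sgn -1
I_A²/I_B² = (81/6188)/(33/1190) = 135/286

135/286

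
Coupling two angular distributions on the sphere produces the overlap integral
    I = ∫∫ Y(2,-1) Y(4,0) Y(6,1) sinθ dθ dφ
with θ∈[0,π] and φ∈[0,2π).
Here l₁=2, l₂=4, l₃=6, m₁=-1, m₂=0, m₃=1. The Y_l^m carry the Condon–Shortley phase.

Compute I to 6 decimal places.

-0.210395

Rules hold: Σm=0, L=12 even, 2≤6≤6.
N = 5·9·13 = 585
Δ = 0!·4!·8!/13! = 1/6435
Racah Σ t=0..0: t=0:+1/2304 = 1/2304
⇒ 3j(2 4 6; 0 0 0)² = 5/143, sgn +1
Racah Σ t=0..0: t=0:+1/3456 = 1/3456
⇒ 3j(2 4 6; -1 0 1)² = 35/1287, sgn -1
4πI² = N·(3j₀)²·(3jₘ)² = 875/1573
I = -1·√(0.556262/4π) = -0.21039467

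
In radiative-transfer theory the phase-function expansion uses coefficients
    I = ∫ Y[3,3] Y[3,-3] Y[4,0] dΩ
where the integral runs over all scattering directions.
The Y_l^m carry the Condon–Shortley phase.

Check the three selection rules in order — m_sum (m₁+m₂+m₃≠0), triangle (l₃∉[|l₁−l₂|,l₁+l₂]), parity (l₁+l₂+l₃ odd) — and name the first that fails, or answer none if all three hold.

none

m₁+m₂+m₃ = 3 − 3 + 0 = 0  ✓
triangle: |3−3|=0 ≤ l₃=4 ≤ 3+3=6  ✓
parity: l₁+l₂+l₃ = 10 is even  ✓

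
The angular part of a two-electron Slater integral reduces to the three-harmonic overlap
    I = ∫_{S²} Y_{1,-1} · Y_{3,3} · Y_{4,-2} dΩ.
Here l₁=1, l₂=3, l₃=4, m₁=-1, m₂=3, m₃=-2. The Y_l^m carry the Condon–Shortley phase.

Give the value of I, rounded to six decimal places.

0.061558

m-sum 0 ✓  L=8 even ✓  2≤4≤4 ✓
Π(2lᵢ+1) = 3×7×9 = 189
triangle coeff Δ(1,3,4) = 1/252
Σ_t [0,0]: t=0:+1/36 = 1/36
(3j)²=4/63 [(1 3 4; 0 0 0)], sign=+1
Σ_t [0,0]: t=0:+1/1440 = 1/1440
(3j)²=1/252 [(1 3 4; -1 3 -2)], sign=+1
⇒ 4πI² = 1/21
I = (+1)√(1/21/(4π)) = 0.06155813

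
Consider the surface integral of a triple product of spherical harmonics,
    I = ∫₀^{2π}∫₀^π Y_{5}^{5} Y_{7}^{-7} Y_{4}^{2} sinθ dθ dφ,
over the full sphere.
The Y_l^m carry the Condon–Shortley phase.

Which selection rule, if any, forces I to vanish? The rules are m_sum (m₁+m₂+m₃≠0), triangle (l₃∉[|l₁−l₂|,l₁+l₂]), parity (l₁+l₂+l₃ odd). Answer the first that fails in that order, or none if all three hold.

none

m₁+m₂+m₃ = 5 − 7 + 2 = 0  ✓
triangle: |5−7|=2 ≤ l₃=4 ≤ 5+7=12  ✓
parity: l₁+l₂+l₃ = 16 is even  ✓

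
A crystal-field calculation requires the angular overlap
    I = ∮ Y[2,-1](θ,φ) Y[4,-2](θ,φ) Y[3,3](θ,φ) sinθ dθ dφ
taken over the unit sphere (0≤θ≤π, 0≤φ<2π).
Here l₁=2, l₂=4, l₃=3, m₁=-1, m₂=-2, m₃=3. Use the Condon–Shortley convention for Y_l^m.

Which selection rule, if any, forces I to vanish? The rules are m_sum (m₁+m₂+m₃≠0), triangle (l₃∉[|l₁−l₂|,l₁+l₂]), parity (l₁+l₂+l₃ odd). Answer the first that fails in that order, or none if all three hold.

parity

Σmᵢ = 0  ✓
l₃∈[|l₁−l₂|,l₁+l₂]=[2,6], have l₃=3  ✓
Σlᵢ = 9 ⇒ odd  ✗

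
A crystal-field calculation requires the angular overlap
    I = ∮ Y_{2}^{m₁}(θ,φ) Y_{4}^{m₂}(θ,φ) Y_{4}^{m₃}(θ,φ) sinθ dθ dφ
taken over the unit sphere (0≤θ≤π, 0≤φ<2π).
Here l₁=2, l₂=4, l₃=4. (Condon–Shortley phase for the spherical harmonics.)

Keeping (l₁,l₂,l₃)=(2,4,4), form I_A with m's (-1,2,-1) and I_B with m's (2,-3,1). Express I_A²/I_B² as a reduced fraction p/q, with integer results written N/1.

l's match ⇒ only the (l;m) 3-j factors differ between A and B.
A: triangle coeff Δ(2,4,4) = 1/13860; Σ_t [1,2]: t=1:−1/240 t=2:+1/96 = 1/160; (3j)²=27/1540 [(2 4 4; -1 2 -1)], sign=-1
B: triangle coeff Δ(2,4,4) = 1/13860; Σ_t [0,0]: t=0:+1/480 = 1/480; (3j)²=3/110 [(2 4 4; 2 -3 1)], sign=-1
I_A²/I_B² = (27/1540)/(3/110) = 9/14

9/14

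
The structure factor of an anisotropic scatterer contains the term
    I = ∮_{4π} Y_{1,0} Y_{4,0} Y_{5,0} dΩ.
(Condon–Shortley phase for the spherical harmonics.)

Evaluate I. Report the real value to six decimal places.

0.245532

m-sum 0 ✓  L=10 even ✓  3≤5≤5 ✓
Π(2lᵢ+1) = 3×9×11 = 297
triangle coeff Δ(1,4,5) = 1/495
Σ_t [0,0]: t=0:+1/576 = 1/576
(3j)²=5/99 [(1 4 5; 0 0 0)], sign=-1
(m-triple is (0,0,0) — same symbol as above.)
⇒ 4πI² = 25/33
I = (+1)√(25/33/(4π)) = 0.24553200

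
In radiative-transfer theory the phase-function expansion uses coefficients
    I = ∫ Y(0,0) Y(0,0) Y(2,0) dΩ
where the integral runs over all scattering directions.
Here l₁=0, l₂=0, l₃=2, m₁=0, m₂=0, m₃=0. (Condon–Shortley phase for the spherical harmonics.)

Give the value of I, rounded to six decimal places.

l₃=2 ∉ [0,0] — triangle fails ⇒ I = 0

0.000000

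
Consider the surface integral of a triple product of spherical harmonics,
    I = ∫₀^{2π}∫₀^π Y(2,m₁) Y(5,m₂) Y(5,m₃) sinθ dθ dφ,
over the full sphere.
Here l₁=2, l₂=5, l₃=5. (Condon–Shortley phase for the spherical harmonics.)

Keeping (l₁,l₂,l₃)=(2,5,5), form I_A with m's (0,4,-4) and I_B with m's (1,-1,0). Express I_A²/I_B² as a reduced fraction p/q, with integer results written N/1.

36/5

Same 2,5,5: normalisation and zero-m 3j drop out of the ratio.
A: Δ: 2! 2! 8! / 13! → 1/38610; sum: t=1:−1/40320 t=2:+1/20160 = 1/40320; 3j²(2 5 5; 0 4 -4) = Δ·Π!·Σ² = 6/715  (sign -1)
B: Δ: 2! 2! 8! / 13! → 1/38610; sum: t=0:+1/1152 t=1:−1/1440 = 1/5760; 3j²(2 5 5; 1 -1 0) = Δ·Π!·Σ² = 1/858  (sign -1)
I_A²/I_B² = (6/715)/(1/858) = 36/5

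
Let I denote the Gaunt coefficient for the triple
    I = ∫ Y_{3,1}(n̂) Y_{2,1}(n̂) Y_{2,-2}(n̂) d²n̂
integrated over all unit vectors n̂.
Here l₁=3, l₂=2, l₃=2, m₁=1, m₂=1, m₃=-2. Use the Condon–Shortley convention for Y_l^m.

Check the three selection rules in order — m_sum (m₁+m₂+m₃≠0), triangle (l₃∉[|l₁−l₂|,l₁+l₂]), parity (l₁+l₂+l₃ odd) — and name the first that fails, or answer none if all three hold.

m₁+m₂+m₃ = 1 + 1 − 2 = 0  ✓
triangle: |3−2|=1 ≤ l₃=2 ≤ 3+2=5  ✓
parity: l₁+l₂+l₃ = 7 is odd  ✗

parity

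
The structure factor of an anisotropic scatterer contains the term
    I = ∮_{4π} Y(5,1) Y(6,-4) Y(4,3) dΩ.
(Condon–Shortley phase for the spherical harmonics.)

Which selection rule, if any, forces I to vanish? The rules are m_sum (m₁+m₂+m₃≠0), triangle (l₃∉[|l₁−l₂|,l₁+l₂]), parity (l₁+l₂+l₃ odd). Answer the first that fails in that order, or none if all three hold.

Σmᵢ = 0  ✓
l₃∈[|l₁−l₂|,l₁+l₂]=[1,11], have l₃=4  ✓
Σlᵢ = 15 ⇒ odd  ✗

parity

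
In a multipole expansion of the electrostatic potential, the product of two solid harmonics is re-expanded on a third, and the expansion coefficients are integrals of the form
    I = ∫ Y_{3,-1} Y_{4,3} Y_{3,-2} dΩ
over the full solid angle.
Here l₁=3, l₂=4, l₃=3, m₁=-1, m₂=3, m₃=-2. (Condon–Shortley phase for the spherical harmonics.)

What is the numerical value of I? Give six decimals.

-0.095955

Rules hold: Σm=0, L=10 even, 1≤3≤7.
N = 7·9·7 = 441
Δ = 4!·2!·4!/11! = 1/34650
Racah Σ t=1..3: t=1:−1/72 t=2:+1/16 t=3:−1/72 = 5/144
⇒ 3j(3 4 3; 0 0 0)² = 2/77, sgn -1
Racah Σ t=3..4: t=3:−1/144 t=4:+1/288 = -1/288
⇒ 3j(3 4 3; -1 3 -2)² = 1/99, sgn +1
4πI² = N·(3j₀)²·(3jₘ)² = 14/121
I = -1·√(0.115702/4π) = -0.09595473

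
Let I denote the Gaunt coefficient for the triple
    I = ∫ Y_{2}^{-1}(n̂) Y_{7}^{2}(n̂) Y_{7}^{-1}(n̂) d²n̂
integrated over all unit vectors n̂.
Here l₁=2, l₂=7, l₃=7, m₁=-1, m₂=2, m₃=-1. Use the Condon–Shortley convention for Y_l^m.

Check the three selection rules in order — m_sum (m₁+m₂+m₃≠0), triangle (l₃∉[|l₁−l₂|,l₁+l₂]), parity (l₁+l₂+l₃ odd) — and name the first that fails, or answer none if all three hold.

none

m₁+m₂+m₃ = -1 + 2 − 1 = 0  ✓
triangle: |2−7|=5 ≤ l₃=7 ≤ 2+7=9  ✓
parity: l₁+l₂+l₃ = 16 is even  ✓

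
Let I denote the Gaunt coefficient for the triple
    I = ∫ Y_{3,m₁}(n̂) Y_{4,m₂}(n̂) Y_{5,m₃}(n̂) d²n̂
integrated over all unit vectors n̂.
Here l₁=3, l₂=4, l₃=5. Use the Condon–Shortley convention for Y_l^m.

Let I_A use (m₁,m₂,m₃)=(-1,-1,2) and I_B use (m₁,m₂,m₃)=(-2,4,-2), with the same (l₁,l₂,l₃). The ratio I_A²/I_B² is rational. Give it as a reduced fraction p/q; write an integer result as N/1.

64/35

l's match ⇒ only the (l;m) 3-j factors differ between A and B.
A: triangle coeff Δ(3,4,5) = 1/180180; Σ_t [0,2]: t=0:+1/1728 t=1:−1/288 t=2:+1/960 = -1/540; (3j)²=128/6435 [(3 4 5; -1 -1 2)], sign=+1
B: triangle coeff Δ(3,4,5) = 1/180180; Σ_t [2,2]: t=2:+1/8640 = 1/8640; (3j)²=14/1287 [(3 4 5; -2 4 -2)], sign=-1
I_A²/I_B² = (128/6435)/(14/1287) = 64/35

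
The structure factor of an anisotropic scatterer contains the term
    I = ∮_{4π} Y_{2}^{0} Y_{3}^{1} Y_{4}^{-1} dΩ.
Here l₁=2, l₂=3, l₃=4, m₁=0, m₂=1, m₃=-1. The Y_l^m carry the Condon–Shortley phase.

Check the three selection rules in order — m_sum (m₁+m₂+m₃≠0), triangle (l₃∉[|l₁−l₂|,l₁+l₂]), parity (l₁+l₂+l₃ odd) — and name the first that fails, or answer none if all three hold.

parity

m₁+m₂+m₃ = 0 + 1 − 1 = 0  ✓
triangle: |2−3|=1 ≤ l₃=4 ≤ 2+3=5  ✓
parity: l₁+l₂+l₃ = 9 is odd  ✗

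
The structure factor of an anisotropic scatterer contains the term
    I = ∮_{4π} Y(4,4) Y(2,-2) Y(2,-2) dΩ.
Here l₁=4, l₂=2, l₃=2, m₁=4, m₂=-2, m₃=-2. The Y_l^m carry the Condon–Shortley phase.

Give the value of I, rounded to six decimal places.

Rules hold: Σm=0, L=8 even, 2≤2≤6.
N = 9·5·5 = 225
Δ = 4!·4!·0!/9! = 1/630
Racah Σ t=2..2: t=2:+1/16 = 1/16
⇒ 3j(4 2 2; 0 0 0)² = 2/35, sgn +1
Racah Σ t=0..0: t=0:+1/576 = 1/576
⇒ 3j(4 2 2; 4 -2 -2)² = 1/9, sgn +1
4πI² = N·(3j₀)²·(3jₘ)² = 10/7
I = +1·√(1.42857/4π) = 0.33716777

0.337168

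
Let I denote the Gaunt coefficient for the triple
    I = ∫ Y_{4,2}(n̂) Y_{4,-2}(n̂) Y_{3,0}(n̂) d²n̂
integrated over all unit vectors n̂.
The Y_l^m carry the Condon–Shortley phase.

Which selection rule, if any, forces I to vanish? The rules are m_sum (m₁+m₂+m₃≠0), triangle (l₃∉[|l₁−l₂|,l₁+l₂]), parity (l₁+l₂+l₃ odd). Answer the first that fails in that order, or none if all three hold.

parity

Σmᵢ = 0  ✓
l₃∈[|l₁−l₂|,l₁+l₂]=[0,8], have l₃=3  ✓
Σlᵢ = 11 ⇒ odd  ✗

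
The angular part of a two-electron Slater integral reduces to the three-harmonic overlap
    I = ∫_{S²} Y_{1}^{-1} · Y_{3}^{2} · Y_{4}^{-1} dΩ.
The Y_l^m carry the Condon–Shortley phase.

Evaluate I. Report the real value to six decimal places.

Checks pass: Σm=0; 8 even; l₃=4∈[2,4].
(2·1+1)(2·3+1)(2·4+1) = 189
Δ: 0! 2! 6! / 9! → 1/252
sum: t=0:+1/36 = 1/36
3j²(1 3 4; 0 0 0) = Δ·Π!·Σ² = 4/63  (sign +1)
sum: t=0:+1/240 = 1/240
3j²(1 3 4; -1 2 -1) = Δ·Π!·Σ² = 1/84  (sign -1)
combine: 4πI² = 189·4/63·1/84 = 1/7
take √, sign -1: I = -0.10662181

-0.106622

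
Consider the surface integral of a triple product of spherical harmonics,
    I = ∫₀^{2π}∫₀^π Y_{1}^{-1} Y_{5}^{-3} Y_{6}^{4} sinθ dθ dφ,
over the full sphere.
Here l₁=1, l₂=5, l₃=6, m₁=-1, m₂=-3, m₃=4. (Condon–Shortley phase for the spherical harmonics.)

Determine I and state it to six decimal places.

Rules hold: Σm=0, L=12 even, 4≤6≤6.
N = 3·11·13 = 429
Δ = 0!·2!·10!/13! = 1/858
Racah Σ t=0..0: t=0:+1/14400 = 1/14400
⇒ 3j(1 5 6; 0 0 0)² = 6/143, sgn +1
Racah Σ t=0..0: t=0:+1/161280 = 1/161280
⇒ 3j(1 5 6; -1 -3 4)² = 15/286, sgn +1
4πI² = N·(3j₀)²·(3jₘ)² = 135/143
I = +1·√(0.944056/4π) = 0.27409047

0.274090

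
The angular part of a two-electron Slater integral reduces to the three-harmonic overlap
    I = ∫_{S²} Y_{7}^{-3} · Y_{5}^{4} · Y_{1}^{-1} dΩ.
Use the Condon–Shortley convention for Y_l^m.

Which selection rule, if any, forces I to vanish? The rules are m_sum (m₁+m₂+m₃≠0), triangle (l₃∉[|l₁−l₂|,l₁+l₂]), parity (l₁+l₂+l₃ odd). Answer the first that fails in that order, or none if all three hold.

azimuthal sum: -3 + 4 − 1 = 0  ✓
2 ≤ 1 ≤ 12 (triangle on l)  ✗
L = 7 + 5 + 1 = 13 (odd)

triangle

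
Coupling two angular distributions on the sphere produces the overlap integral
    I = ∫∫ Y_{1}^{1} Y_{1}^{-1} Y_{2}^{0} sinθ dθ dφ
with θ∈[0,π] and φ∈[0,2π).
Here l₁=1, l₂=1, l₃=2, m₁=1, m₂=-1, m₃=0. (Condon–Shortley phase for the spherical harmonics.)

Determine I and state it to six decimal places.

Rules hold: Σm=0, L=4 even, 0≤2≤2.
N = 3·3·5 = 45
Δ = 0!·2!·2!/5! = 1/30
Racah Σ t=0..0: t=0:+1/1 = 1/1
⇒ 3j(1 1 2; 0 0 0)² = 2/15, sgn +1
Racah Σ t=0..0: t=0:+1/4 = 1/4
⇒ 3j(1 1 2; 1 -1 0)² = 1/30, sgn +1
4πI² = N·(3j₀)²·(3jₘ)² = 1/5
I = +1·√(0.2/4π) = 0.12615663

0.126157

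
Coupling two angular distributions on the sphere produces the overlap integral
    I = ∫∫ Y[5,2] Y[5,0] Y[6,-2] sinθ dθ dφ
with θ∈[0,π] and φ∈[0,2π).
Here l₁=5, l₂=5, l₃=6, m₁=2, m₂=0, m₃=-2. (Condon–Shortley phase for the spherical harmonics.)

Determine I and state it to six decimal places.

-0.043391

Rules hold: Σm=0, L=16 even, 0≤6≤10.
N = 11·11·13 = 1573
Δ = 4!·6!·6!/17! = 1/28588560
Racah Σ t=0..4: t=0:+1/345600 t=1:−1/13824 t=2:+1/5184 t=3:−1/13824 t=4:+1/345600 = 7/129600
⇒ 3j(5 5 6; 0 0 0)² = 80/7293, sgn +1
Racah Σ t=0..3: t=0:+1/103680 t=1:−1/13824 t=2:+1/17280 t=3:−1/207360 = -1/103680
⇒ 3j(5 5 6; 2 0 -2)² = 10/7293, sgn -1
4πI² = N·(3j₀)²·(3jₘ)² = 800/33813
I = -1·√(0.0236595/4π) = -0.04339086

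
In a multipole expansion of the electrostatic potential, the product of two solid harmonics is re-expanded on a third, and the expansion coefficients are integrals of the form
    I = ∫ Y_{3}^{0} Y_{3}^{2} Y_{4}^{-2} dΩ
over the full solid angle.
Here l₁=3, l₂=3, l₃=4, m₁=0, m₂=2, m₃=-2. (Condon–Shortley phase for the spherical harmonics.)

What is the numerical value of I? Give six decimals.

Rules hold: Σm=0, L=10 even, 0≤4≤6.
N = 7·7·9 = 441
Δ = 2!·4!·4!/11! = 1/34650
Racah Σ t=0..2: t=0:+1/72 t=1:−1/16 t=2:+1/72 = -5/144
⇒ 3j(3 3 4; 0 0 0)² = 2/77, sgn -1
Racah Σ t=1..2: t=1:−1/96 t=2:+1/72 = 1/288
⇒ 3j(3 3 4; 0 2 -2)² = 1/462, sgn +1
4πI² = N·(3j₀)²·(3jₘ)² = 3/121
I = -1·√(0.0247934/4π) = -0.04441841

-0.044418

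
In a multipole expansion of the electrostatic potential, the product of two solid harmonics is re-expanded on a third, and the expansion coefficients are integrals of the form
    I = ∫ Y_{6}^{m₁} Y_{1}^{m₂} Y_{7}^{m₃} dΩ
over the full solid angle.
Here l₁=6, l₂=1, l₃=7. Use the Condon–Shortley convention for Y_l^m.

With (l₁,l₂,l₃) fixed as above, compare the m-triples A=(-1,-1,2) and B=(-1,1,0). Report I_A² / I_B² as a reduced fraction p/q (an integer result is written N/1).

12/7

Shared (l₁,l₂,l₃)=(6,1,7): N and (l;000)² cancel in I_A²/I_B².
A: Δ = 0!·12!·2!/15! = 1/1365; Racah Σ t=0..0: t=0:+1/1209600 = 1/1209600; ⇒ 3j(6 1 7; -1 -1 2)² = 12/455, sgn -1
B: Δ = 0!·12!·2!/15! = 1/1365; Racah Σ t=0..0: t=0:+1/1209600 = 1/1209600; ⇒ 3j(6 1 7; -1 1 0)² = 1/65, sgn -1
I_A²/I_B² = (12/455)/(1/65) = 12/7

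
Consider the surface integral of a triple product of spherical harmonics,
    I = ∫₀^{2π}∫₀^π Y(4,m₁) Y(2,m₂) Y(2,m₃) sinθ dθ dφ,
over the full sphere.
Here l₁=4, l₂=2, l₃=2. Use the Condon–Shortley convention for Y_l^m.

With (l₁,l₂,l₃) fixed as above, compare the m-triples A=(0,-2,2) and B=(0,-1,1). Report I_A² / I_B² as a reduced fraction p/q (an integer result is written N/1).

1/16

Same 4,2,2: normalisation and zero-m 3j drop out of the ratio.
A: Δ: 4! 4! 0! / 9! → 1/630; sum: t=0:+1/576 = 1/576; 3j²(4 2 2; 0 -2 2) = Δ·Π!·Σ² = 1/630  (sign +1)
B: Δ: 4! 4! 0! / 9! → 1/630; sum: t=1:−1/36 = -1/36; 3j²(4 2 2; 0 -1 1) = Δ·Π!·Σ² = 8/315  (sign +1)
I_A²/I_B² = (1/630)/(8/315) = 1/16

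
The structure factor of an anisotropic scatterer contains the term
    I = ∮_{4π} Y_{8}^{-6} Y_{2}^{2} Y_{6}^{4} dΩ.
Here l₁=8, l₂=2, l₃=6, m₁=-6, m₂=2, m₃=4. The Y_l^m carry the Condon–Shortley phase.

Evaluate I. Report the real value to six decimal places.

Checks pass: Σm=0; 16 even; l₃=6∈[6,10].
(2·8+1)(2·2+1)(2·6+1) = 1105
Δ: 4! 12! 0! / 17! → 1/30940
sum: t=2:+1/2073600 = 1/2073600
3j²(8 2 6; 0 0 0) = Δ·Π!·Σ² = 28/1105  (sign +1)
sum: t=4:+1/174182400 = 1/174182400
3j²(8 2 6; -6 2 4) = Δ·Π!·Σ² = 11/340  (sign +1)
combine: 4πI² = 1105·28/1105·11/340 = 77/85
take √, sign +1: I = 0.26849176

0.268492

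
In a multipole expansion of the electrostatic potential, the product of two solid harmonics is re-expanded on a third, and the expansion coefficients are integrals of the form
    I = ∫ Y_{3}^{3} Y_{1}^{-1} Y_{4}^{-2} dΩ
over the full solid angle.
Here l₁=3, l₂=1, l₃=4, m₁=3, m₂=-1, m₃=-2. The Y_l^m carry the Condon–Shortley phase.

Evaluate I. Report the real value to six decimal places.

0.061558

m-sum 0 ✓  L=8 even ✓  2≤4≤4 ✓
Π(2lᵢ+1) = 7×3×9 = 189
triangle coeff Δ(3,1,4) = 1/252
Σ_t [0,0]: t=0:+1/36 = 1/36
(3j)²=4/63 [(3 1 4; 0 0 0)], sign=+1
Σ_t [0,0]: t=0:+1/1440 = 1/1440
(3j)²=1/252 [(3 1 4; 3 -1 -2)], sign=+1
⇒ 4πI² = 1/21
I = (+1)√(1/21/(4π)) = 0.06155813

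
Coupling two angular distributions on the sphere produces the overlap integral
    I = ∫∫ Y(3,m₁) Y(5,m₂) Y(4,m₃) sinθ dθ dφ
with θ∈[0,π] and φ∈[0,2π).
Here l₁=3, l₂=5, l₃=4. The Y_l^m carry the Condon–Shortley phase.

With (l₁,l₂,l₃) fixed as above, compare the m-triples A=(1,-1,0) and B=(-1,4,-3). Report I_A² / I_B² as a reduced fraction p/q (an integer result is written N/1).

Same 3,5,4: normalisation and zero-m 3j drop out of the ratio.
A: Δ: 4! 2! 6! / 13! → 1/180180; sum: t=0:+1/2304 t=1:−1/216 t=2:+1/384 = -11/6912; 3j²(3 5 4; 1 -1 0) = Δ·Π!·Σ² = 11/1638  (sign -1)
B: Δ: 4! 2! 6! / 13! → 1/180180; sum: t=3:−1/4320 t=4:+1/5760 = -1/17280; 3j²(3 5 4; -1 4 -3) = Δ·Π!·Σ² = 7/4290  (sign +1)
I_A²/I_B² = (11/1638)/(7/4290) = 605/147

605/147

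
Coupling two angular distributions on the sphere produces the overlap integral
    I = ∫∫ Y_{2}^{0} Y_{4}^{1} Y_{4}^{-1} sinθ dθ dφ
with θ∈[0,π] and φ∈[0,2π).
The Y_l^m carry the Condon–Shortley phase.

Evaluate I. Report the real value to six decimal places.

Checks pass: Σm=0; 10 even; l₃=4∈[2,6].
(2·2+1)(2·4+1)(2·4+1) = 405
Δ: 2! 2! 6! / 11! → 1/13860
sum: t=0:+1/192 t=1:−1/36 t=2:+1/192 = -5/288
3j²(2 4 4; 0 0 0) = Δ·Π!·Σ² = 20/693  (sign -1)
sum: t=0:+1/480 t=1:−1/48 t=2:+1/144 = -17/1440
3j²(2 4 4; 0 1 -1) = Δ·Π!·Σ² = 289/13860  (sign +1)
combine: 4πI² = 405·20/693·289/13860 = 1445/5929
take √, sign -1: I = -0.13926381

-0.139264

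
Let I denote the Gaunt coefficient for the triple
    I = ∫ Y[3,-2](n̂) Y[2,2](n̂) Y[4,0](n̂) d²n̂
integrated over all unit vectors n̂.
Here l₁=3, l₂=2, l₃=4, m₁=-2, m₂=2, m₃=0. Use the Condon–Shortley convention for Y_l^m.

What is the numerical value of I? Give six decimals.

l₁+l₂+l₃=9 is odd: 3j(l;000)=0 ⇒ I=0

0.000000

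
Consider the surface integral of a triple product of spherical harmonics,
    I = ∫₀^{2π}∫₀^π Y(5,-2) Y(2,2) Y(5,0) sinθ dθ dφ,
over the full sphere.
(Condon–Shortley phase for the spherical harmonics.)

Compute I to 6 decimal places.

-0.191372

Checks pass: Σm=0; 12 even; l₃=5∈[3,7].
(2·5+1)(2·2+1)(2·5+1) = 605
Δ: 2! 8! 2! / 13! → 1/38610
sum: t=0:+1/2880 t=1:−1/576 t=2:+1/2880 = -1/960
3j²(5 2 5; 0 0 0) = Δ·Π!·Σ² = 10/429  (sign +1)
sum: t=2:+1/2880 = 1/2880
3j²(5 2 5; -2 2 0) = Δ·Π!·Σ² = 14/429  (sign -1)
combine: 4πI² = 605·10/429·14/429 = 700/1521
take √, sign -1: I = -0.19137248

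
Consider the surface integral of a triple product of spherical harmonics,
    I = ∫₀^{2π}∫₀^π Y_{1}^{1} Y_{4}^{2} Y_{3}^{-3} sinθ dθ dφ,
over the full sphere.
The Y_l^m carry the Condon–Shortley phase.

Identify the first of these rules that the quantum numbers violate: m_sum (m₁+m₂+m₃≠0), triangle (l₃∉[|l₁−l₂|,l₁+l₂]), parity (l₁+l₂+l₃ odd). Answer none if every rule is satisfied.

m₁+m₂+m₃ = 1 + 2 − 3 = 0  ✓
triangle: |1−4|=3 ≤ l₃=3 ≤ 1+4=5  ✓
parity: l₁+l₂+l₃ = 8 is even  ✓

none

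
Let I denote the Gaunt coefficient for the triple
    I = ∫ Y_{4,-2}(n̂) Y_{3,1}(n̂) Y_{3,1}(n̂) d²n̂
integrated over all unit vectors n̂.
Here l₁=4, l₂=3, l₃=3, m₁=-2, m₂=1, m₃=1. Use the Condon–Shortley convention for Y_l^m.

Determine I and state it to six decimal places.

0.162193

Checks pass: Σm=0; 10 even; l₃=3∈[1,7].
(2·4+1)(2·3+1)(2·3+1) = 441
Δ: 4! 4! 2! / 11! → 1/34650
sum: t=1:−1/72 t=2:+1/16 t=3:−1/72 = 5/144
3j²(4 3 3; 0 0 0) = Δ·Π!·Σ² = 2/77  (sign -1)
sum: t=2:+1/192 t=3:−1/36 t=4:+1/192 = -5/288
3j²(4 3 3; -2 1 1) = Δ·Π!·Σ² = 20/693  (sign -1)
combine: 4πI² = 441·2/77·20/693 = 40/121
take √, sign +1: I = 0.16219310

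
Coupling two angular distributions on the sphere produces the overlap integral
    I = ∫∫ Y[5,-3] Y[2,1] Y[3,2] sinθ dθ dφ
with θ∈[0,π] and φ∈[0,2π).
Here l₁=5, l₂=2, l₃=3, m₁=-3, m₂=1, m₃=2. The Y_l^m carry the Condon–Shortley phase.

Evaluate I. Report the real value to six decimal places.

-0.253584

Rules hold: Σm=0, L=10 even, 3≤3≤7.
N = 11·5·7 = 385
Δ = 4!·6!·0!/11! = 1/2310
Racah Σ t=2..2: t=2:+1/144 = 1/144
⇒ 3j(5 2 3; 0 0 0)² = 10/231, sgn -1
Racah Σ t=3..3: t=3:−1/720 = -1/720
⇒ 3j(5 2 3; -3 1 2)² = 8/165, sgn +1
4πI² = N·(3j₀)²·(3jₘ)² = 80/99
I = -1·√(0.808081/4π) = -0.25358436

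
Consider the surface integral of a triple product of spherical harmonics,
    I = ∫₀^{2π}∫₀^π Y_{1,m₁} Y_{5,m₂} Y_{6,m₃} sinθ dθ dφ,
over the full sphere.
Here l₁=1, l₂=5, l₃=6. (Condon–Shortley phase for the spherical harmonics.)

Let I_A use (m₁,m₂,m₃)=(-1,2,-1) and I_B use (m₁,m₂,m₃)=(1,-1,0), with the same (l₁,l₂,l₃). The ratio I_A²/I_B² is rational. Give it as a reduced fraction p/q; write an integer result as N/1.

2/3

l's match ⇒ only the (l;m) 3-j factors differ between A and B.
A: triangle coeff Δ(1,5,6) = 1/858; Σ_t [0,0]: t=0:+1/60480 = 1/60480; (3j)²=5/429 [(1 5 6; -1 2 -1)], sign=-1
B: triangle coeff Δ(1,5,6) = 1/858; Σ_t [0,0]: t=0:+1/34560 = 1/34560; (3j)²=5/286 [(1 5 6; 1 -1 0)], sign=+1
I_A²/I_B² = (5/429)/(5/286) = 2/3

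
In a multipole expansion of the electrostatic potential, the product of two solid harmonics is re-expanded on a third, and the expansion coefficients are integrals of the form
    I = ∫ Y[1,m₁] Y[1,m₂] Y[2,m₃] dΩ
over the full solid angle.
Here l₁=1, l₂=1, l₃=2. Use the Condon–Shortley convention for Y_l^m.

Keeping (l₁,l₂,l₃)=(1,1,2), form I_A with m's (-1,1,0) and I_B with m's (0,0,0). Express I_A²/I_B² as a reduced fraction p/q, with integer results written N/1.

1/4

l's match ⇒ only the (l;m) 3-j factors differ between A and B.
A: triangle coeff Δ(1,1,2) = 1/30; Σ_t [0,0]: t=0:+1/4 = 1/4; (3j)²=1/30 [(1 1 2; -1 1 0)], sign=+1
B: triangle coeff Δ(1,1,2) = 1/30; Σ_t [0,0]: t=0:+1/1 = 1/1; (3j)²=2/15 [(1 1 2; 0 0 0)], sign=+1
I_A²/I_B² = (1/30)/(2/15) = 1/4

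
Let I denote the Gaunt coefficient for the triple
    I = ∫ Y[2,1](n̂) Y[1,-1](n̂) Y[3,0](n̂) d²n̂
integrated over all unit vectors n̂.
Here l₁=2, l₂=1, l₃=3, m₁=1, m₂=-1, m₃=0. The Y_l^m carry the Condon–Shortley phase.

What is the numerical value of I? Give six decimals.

m-sum 0 ✓  L=6 even ✓  1≤3≤3 ✓
Π(2lᵢ+1) = 5×3×7 = 105
triangle coeff Δ(2,1,3) = 1/105
Σ_t [0,0]: t=0:+1/4 = 1/4
(3j)²=3/35 [(2 1 3; 0 0 0)], sign=-1
Σ_t [0,0]: t=0:+1/12 = 1/12
(3j)²=1/35 [(2 1 3; 1 -1 0)], sign=-1
⇒ 4πI² = 9/35
I = (+1)√(9/35/(4π)) = 0.14304817

0.143048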